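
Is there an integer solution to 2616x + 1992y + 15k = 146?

gcd(2616, 1992):
  2616 = 1·1992 + 624
  1992 = 3·624 + 120
  624 = 5·120 + 24
  120 = 5·24
so gcd(2616, 1992) = 24.
gcd(24, 15) = 3.
3 does not divide 146 (remainder 2), so no integer solutions.

no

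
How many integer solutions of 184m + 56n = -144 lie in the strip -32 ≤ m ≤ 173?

gcd(184, 56):
  184 = 3·56 + 16
  56 = 3·16 + 8
  16 = 2·8
so gcd(184, 56) = 8.
Back-substitute for Bézout coefficients:
  8 = 56 - 3·16
  ... = 184·(-3) + 56·(10)
Scale by -18: particular solution (54, -180); reduce m mod 7: (5, -19).
General solution: m = 5 + 7t, n = -19 - 23t for integer t.
-32 ≤ 5 + 7t ≤ 173 gives t ∈ [-5, 24], which is 30 values.

30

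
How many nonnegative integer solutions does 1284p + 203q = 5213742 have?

20

gcd(1284, 203) = 1.
By Bézout, 1284·(40) + 203·(-253) = 1.
One solution: (66, 25266).
General: p = 66 + 203t, q = 25266 - 1284t.
p ≥ 0 ⇒ t ≥ 0; q ≥ 0 ⇒ t ≤ 19. So t ∈ [0, 19]: 20 solutions.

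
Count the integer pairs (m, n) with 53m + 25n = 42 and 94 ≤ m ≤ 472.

15

gcd(53, 25):
  53 = 2×25 + 3
  25 = 8×3 + 1
  3 = 3×1
so gcd(53, 25) = 1.
Back-substitute for Bézout coefficients:
  1 = 25 - 8×3
  ... = 53×(-8) + 25×(17)
Scale by 42: particular solution (-336, 714); reduce m mod 25: (14, -28).
General solution: m = 14 + 25t, n = -28 - 53t for integer t.
94 ≤ 14 + 25t ≤ 472 gives t ∈ [4, 18], which is 15 values.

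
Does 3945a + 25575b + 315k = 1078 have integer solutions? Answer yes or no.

no

gcd(25575, 3945) = 15  (25575 = 6*3945 + 1905, 3945 = 2*1905 + 135, 1905 = 14*135 + 15, 135 = 9*15).
gcd(15, 315) = 15.
15 does not divide 1078 (remainder 13), so no integer solutions.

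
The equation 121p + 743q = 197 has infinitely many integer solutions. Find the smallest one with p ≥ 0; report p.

149

gcd(743, 121):
  743 = 6·121 + 17
  121 = 7·17 + 2
  17 = 8·2 + 1
  2 = 2·1
so gcd(743, 121) = 1.
1 divides 197, so solutions exist.
Back-substitute for Bézout coefficients:
  1 = 17 - 8·2
  ... = 121·(-350) + 743·(57)
Scale by 197/1 = 197: (p₀, q₀) = (-68950, 11229).
General solution: p = -68950 + 743t, q = 11229 - 121t for integer t.
p ≥ 0: smallest is -68950 mod 743 = 149 (at t = 93), with q = -24.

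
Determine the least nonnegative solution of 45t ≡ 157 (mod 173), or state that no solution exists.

gcd(173, 45) = 1.
1 divides 157, so solutions exist.
By Bézout, 45×(50) + 173×(-13) = 1.
So 45×(50) ≡ 1 (mod 173); multiply by 157: t ≡ 7850 (mod 173).
Smallest nonnegative: t = 7850 mod 173 = 65.

65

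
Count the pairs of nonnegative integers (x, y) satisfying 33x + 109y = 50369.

14

gcd(109, 33) = 1.
By Bézout, 33*(-33) + 109*(10) = 1.
One solution: (73, 440).
General: x = 73 + 109t, y = 440 - 33t.
x ≥ 0 ⇒ t ≥ 0; y ≥ 0 ⇒ t ≤ 13. So t ∈ [0, 13]: 14 solutions.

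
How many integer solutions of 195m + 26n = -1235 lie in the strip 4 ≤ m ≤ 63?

gcd(195, 26):
  195 = 7×26 + 13
  26 = 2×13
so gcd(195, 26) = 13.
Back-substitute for Bézout coefficients:
  13 = 195 - 7×26
  ... = 195×(1) + 26×(-7)
Scale by -95: particular solution (-95, 665); reduce m mod 2: (1, -55).
General solution: m = 1 + 2t, n = -55 - 15t for integer t.
4 ≤ 1 + 2t ≤ 63 gives t ∈ [2, 31], which is 30 values.

30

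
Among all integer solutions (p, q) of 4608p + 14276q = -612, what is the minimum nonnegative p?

920

gcd(14276, 4608) = 4.
4 divides -612, so solutions exist.
By Bézout, 4608*(1137) + 14276*(-367) = 4.
Scale by -612/4 = -153: (p₀, q₀) = (-173961, 56151).
General solution: p = -173961 + 3569t, q = 56151 - 1152t for integer t.
p ≥ 0: smallest is -173961 mod 3569 = 920 (at t = 49), with q = -297.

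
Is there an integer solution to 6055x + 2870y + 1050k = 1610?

gcd(6055, 2870) = 35  (6055 = 2·2870 + 315, 2870 = 9·315 + 35, 315 = 9·35).
gcd(35, 1050) = 35.
35 divides 1610, so integer solutions exist.

yes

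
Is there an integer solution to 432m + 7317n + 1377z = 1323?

yes

gcd(7317, 432) = 27.
gcd(27, 1377) = 27.
27 divides 1323, so integer solutions exist.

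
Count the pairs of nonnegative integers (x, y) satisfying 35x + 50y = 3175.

9

gcd(50, 35) = 5  (50 = 1*35 + 15, 35 = 2*15 + 5, 15 = 3*5).
Back-substituting, 35*(3) + 50*(-2) = 5.
Scale by 635: one solution is (1905, -1270). Reduce x mod 10: (5, 60).
General: x = 5 + 10t, y = 60 - 7t.
x ≥ 0 ⇒ t ≥ 0; y ≥ 0 ⇒ t ≤ 8. So t ∈ [0, 8]: 9 solutions.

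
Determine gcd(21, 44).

1

gcd(44, 21):
  44 = 2×21 + 2
  21 = 10×2 + 1
  2 = 2×1
so gcd(44, 21) = 1.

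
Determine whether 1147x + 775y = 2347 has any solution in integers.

gcd(1147, 775):
  1147 = 1×775 + 372
  775 = 2×372 + 31
  372 = 12×31
so gcd(1147, 775) = 31.
31 does not divide 2347 (remainder 22), so no integer solutions.

no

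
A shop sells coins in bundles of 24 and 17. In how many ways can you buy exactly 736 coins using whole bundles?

Need nonnegative integers with 24j + 17k = 736.
gcd(24, 17) = 1, and 24·(5) + 17·(-7) = 1.
So (j₀, k₀) = (3680, -5152); general j = 3680 + 17t, k = -5152 - 24t.
j ≥ 0 ⇒ t ≥ -216; k ≥ 0 ⇒ t ≤ -215. That's 2 values of t.

2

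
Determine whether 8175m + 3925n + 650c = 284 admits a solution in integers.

gcd(8175, 3925) = 25.
gcd(25, 650) = 25.
25 does not divide 284 (remainder 9), so no integer solutions.

no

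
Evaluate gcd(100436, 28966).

gcd(100436, 28966):
  100436 = 3×28966 + 13538
  28966 = 2×13538 + 1890
  13538 = 7×1890 + 308
  1890 = 6×308 + 42
  308 = 7×42 + 14
  42 = 3×14
so gcd(100436, 28966) = 14.

14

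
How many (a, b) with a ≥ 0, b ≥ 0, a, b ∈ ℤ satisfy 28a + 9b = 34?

gcd(28, 9) = 1.
By Bézout, 28×(1) + 9×(-3) = 1.
One solution: (7, -18).
General: a = 7 + 9t, b = -18 - 28t.
a ≥ 0 ⇒ t ≥ 0; b ≥ 0 ⇒ t ≤ -1. So t ∈ [0, -1]: 0 solutions.

0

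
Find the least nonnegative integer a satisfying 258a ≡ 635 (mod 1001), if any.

534

gcd(1001, 258):
  1001 = 3·258 + 227
  258 = 1·227 + 31
  227 = 7·31 + 10
  31 = 3·10 + 1
  10 = 10·1
so gcd(1001, 258) = 1.
1 divides 635, so solutions exist.
Back-substitute for Bézout coefficients:
  1 = 31 - 3·10
  ... = 258·(97) + 1001·(-25)
So 258·(97) ≡ 1 (mod 1001); multiply by 635: a ≡ 61595 (mod 1001).
Smallest nonnegative: a = 61595 mod 1001 = 534.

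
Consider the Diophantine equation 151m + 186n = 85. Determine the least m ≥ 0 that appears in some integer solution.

157

gcd(186, 151):
  186 = 1*151 + 35
  151 = 4*35 + 11
  35 = 3*11 + 2
  11 = 5*2 + 1
  2 = 2*1
so gcd(186, 151) = 1.
1 divides 85, so solutions exist.
Back-substitute for Bézout coefficients:
  1 = 11 - 5*2
  ... = 151*(85) + 186*(-69)
Scale by 85/1 = 85: (m₀, n₀) = (7225, -5865).
General solution: m = 7225 + 186t, n = -5865 - 151t for integer t.
m ≥ 0: smallest is 7225 mod 186 = 157 (at t = -38), with n = -127.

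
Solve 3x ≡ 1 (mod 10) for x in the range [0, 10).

7

gcd(10, 3) = 1  (10 = 3*3 + 1, 3 = 3*1).
Back-substituting, 3*(-3) + 10*(1) = 1.
So 3*-3 ≡ 1 (mod 10), and -3 mod 10 = 7.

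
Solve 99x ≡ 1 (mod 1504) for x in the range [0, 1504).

395

gcd(1504, 99) = 1  (1504 = 15·99 + 19, 99 = 5·19 + 4, 19 = 4·4 + 3, 4 = 1·3 + 1, 3 = 3·1).
Back-substituting, 99·(395) + 1504·(-26) = 1.
So 99·395 ≡ 1 (mod 1504), and 395 mod 1504 = 395.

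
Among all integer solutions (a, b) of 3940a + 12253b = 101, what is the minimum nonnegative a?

10894

gcd(12253, 3940):
  12253 = 3×3940 + 433
  3940 = 9×433 + 43
  433 = 10×43 + 3
  43 = 14×3 + 1
  3 = 3×1
so gcd(12253, 3940) = 1.
1 divides 101, so solutions exist.
Back-substitute for Bézout coefficients:
  1 = 43 - 14×3
  ... = 3940×(3990) + 12253×(-1283)
Scale by 101/1 = 101: (a₀, b₀) = (402990, -129583).
General solution: a = 402990 + 12253t, b = -129583 - 3940t for integer t.
a ≥ 0: smallest is 402990 mod 12253 = 10894 (at t = -32), with b = -3503.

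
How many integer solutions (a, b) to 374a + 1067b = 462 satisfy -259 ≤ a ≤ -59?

2

gcd(1067, 374) = 11  (1067 = 2*374 + 319, 374 = 1*319 + 55, 319 = 5*55 + 44, 55 = 1*44 + 11, 44 = 4*11).
Back-substituting, 374*(20) + 1067*(-7) = 11.
Scale by 42: particular solution (840, -294); reduce a mod 97: (64, -22).
General solution: a = 64 + 97t, b = -22 - 34t for integer t.
-259 ≤ 64 + 97t ≤ -59 gives t ∈ [-3, -2], which is 2 values.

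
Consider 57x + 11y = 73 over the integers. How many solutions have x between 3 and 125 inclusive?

gcd(57, 11) = 1  (57 = 5*11 + 2, 11 = 5*2 + 1, 2 = 2*1).
Back-substituting, 57*(-5) + 11*(26) = 1.
Scale by 73: particular solution (-365, 1898); reduce x mod 11: (9, -40).
General solution: x = 9 + 11t, y = -40 - 57t for integer t.
3 ≤ 9 + 11t ≤ 125 gives t ∈ [0, 10], which is 11 values.

11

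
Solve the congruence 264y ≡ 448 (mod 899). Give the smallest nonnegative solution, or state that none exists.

710

gcd(899, 264):
  899 = 3*264 + 107
  264 = 2*107 + 50
  107 = 2*50 + 7
  50 = 7*7 + 1
  7 = 7*1
so gcd(899, 264) = 1.
1 divides 448, so solutions exist.
Back-substitute for Bézout coefficients:
  1 = 50 - 7*7
  ... = 264*(126) + 899*(-37)
So 264*(126) ≡ 1 (mod 899); multiply by 448: y ≡ 56448 (mod 899).
Smallest nonnegative: y = 56448 mod 899 = 710.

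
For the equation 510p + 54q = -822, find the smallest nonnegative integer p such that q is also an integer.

gcd(510, 54) = 6  (510 = 9·54 + 24, 54 = 2·24 + 6, 24 = 4·6).
6 divides -822, so solutions exist.
Back-substituting, 510·(-2) + 54·(19) = 6.
Scale by -822/6 = -137: (p₀, q₀) = (274, -2603).
General solution: p = 274 + 9t, q = -2603 - 85t for integer t.
p ≥ 0: smallest is 274 mod 9 = 4 (at t = -30), with q = -53.

4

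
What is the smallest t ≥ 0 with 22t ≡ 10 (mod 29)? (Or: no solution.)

gcd(29, 22) = 1  (29 = 1*22 + 7, 22 = 3*7 + 1, 7 = 7*1).
1 divides 10, so solutions exist.
Back-substituting, 22*(4) + 29*(-3) = 1.
So 22*(4) ≡ 1 (mod 29); multiply by 10: t ≡ 40 (mod 29).
Smallest nonnegative: t = 40 mod 29 = 11.

11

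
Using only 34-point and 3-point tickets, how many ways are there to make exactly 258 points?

Need nonnegative integers with 34j + 3k = 258.
gcd(34, 3) = 1, and 34·(1) + 3·(-11) = 1.
So (j₀, k₀) = (258, -2838); general j = 258 + 3t, k = -2838 - 34t.
j ≥ 0 ⇒ t ≥ -86; k ≥ 0 ⇒ t ≤ -84. That's 3 values of t.

3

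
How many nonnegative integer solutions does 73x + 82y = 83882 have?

gcd(82, 73) = 1  (82 = 1*73 + 9, 73 = 8*9 + 1, 9 = 9*1).
Back-substituting, 73*(9) + 82*(-8) = 1.
Scale by 83882: one solution is (754938, -671056). Reduce x mod 82: (46, 982).
General: x = 46 + 82t, y = 982 - 73t.
x ≥ 0 ⇒ t ≥ 0; y ≥ 0 ⇒ t ≤ 13. So t ∈ [0, 13]: 14 solutions.

14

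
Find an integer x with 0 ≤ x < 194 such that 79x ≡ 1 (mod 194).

167

gcd(194, 79):
  194 = 2·79 + 36
  79 = 2·36 + 7
  36 = 5·7 + 1
  7 = 7·1
so gcd(194, 79) = 1.
Back-substitute for Bézout coefficients:
  1 = 36 - 5·7
  ... = 79·(-27) + 194·(11)
So 79·-27 ≡ 1 (mod 194), and -27 mod 194 = 167.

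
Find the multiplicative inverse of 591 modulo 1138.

957

gcd(1138, 591) = 1  (1138 = 1×591 + 547, 591 = 1×547 + 44, 547 = 12×44 + 19, 44 = 2×19 + 6, 19 = 3×6 + 1, 6 = 6×1).
Back-substituting, 591×(-181) + 1138×(94) = 1.
So 591×-181 ≡ 1 (mod 1138), and -181 mod 1138 = 957.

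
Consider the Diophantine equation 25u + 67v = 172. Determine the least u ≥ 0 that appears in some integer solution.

gcd(67, 25) = 1.
1 divides 172, so solutions exist.
By Bézout, 25*(-8) + 67*(3) = 1.
Scale by 172/1 = 172: (u₀, v₀) = (-1376, 516).
General solution: u = -1376 + 67t, v = 516 - 25t for integer t.
u ≥ 0: smallest is -1376 mod 67 = 31 (at t = 21), with v = -9.

31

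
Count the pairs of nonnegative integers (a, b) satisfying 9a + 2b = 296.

17

gcd(9, 2) = 1.
By Bézout, 9·(1) + 2·(-4) = 1.
One solution: (0, 148).
General: a = 0 + 2t, b = 148 - 9t.
a ≥ 0 ⇒ t ≥ 0; b ≥ 0 ⇒ t ≤ 16. So t ∈ [0, 16]: 17 solutions.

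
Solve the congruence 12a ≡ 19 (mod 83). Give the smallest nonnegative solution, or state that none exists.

50

gcd(83, 12) = 1.
1 divides 19, so solutions exist.
By Bézout, 12*(7) + 83*(-1) = 1.
So 12*(7) ≡ 1 (mod 83); multiply by 19: a ≡ 133 (mod 83).
Smallest nonnegative: a = 133 mod 83 = 50.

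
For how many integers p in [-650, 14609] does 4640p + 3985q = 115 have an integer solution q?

19

gcd(4640, 3985) = 5.
By Bézout, 4640*(-73) + 3985*(85) = 5.
Particular solution: (712, -829).
General solution: p = 712 + 797t, q = -829 - 928t for integer t.
-650 ≤ 712 + 797t ≤ 14609 gives t ∈ [-1, 17], which is 19 values.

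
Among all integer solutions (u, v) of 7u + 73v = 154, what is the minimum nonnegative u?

22

gcd(73, 7):
  73 = 10*7 + 3
  7 = 2*3 + 1
  3 = 3*1
so gcd(73, 7) = 1.
1 divides 154, so solutions exist.
Back-substitute for Bézout coefficients:
  1 = 7 - 2*3
  ... = 7*(21) + 73*(-2)
Scale by 154/1 = 154: (u₀, v₀) = (3234, -308).
General solution: u = 3234 + 73t, v = -308 - 7t for integer t.
u ≥ 0: smallest is 3234 mod 73 = 22 (at t = -44), with v = 0.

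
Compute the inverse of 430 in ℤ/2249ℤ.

1522

gcd(2249, 430):
  2249 = 5×430 + 99
  430 = 4×99 + 34
  99 = 2×34 + 31
  34 = 1×31 + 3
  31 = 10×3 + 1
  3 = 3×1
so gcd(2249, 430) = 1.
Back-substitute for Bézout coefficients:
  1 = 31 - 10×3
  ... = 430×(-727) + 2249×(139)
So 430×-727 ≡ 1 (mod 2249), and -727 mod 2249 = 1522.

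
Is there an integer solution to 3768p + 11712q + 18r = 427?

gcd(11712, 3768) = 24  (11712 = 3*3768 + 408, 3768 = 9*408 + 96, 408 = 4*96 + 24, 96 = 4*24).
gcd(24, 18) = 6.
6 does not divide 427 (remainder 1), so no integer solutions.

no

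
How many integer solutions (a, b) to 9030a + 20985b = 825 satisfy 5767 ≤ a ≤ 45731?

gcd(20985, 9030):
  20985 = 2·9030 + 2925
  9030 = 3·2925 + 255
  2925 = 11·255 + 120
  255 = 2·120 + 15
  120 = 8·15
so gcd(20985, 9030) = 15.
Back-substitute for Bézout coefficients:
  15 = 255 - 2·120
  ... = 9030·(165) + 20985·(-71)
Scale by 55: particular solution (9075, -3905); reduce a mod 1399: (681, -293).
General solution: a = 681 + 1399t, b = -293 - 602t for integer t.
5767 ≤ 681 + 1399t ≤ 45731 gives t ∈ [4, 32], which is 29 values.

29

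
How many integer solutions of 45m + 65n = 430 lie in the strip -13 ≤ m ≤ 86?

7

gcd(65, 45) = 5  (65 = 1·45 + 20, 45 = 2·20 + 5, 20 = 4·5).
Back-substituting, 45·(3) + 65·(-2) = 5.
Scale by 86: particular solution (258, -172); reduce m mod 13: (11, -1).
General solution: m = 11 + 13t, n = -1 - 9t for integer t.
-13 ≤ 11 + 13t ≤ 86 gives t ∈ [-1, 5], which is 7 values.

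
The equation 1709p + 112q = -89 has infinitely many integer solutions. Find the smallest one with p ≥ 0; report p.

51

gcd(1709, 112):
  1709 = 15×112 + 29
  112 = 3×29 + 25
  29 = 1×25 + 4
  25 = 6×4 + 1
  4 = 4×1
so gcd(1709, 112) = 1.
1 divides -89, so solutions exist.
Back-substitute for Bézout coefficients:
  1 = 25 - 6×4
  ... = 1709×(-27) + 112×(412)
Scale by -89/1 = -89: (p₀, q₀) = (2403, -36668).
General solution: p = 2403 + 112t, q = -36668 - 1709t for integer t.
p ≥ 0: smallest is 2403 mod 112 = 51 (at t = -21), with q = -779.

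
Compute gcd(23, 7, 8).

gcd(23, 7):
  23 = 3*7 + 2
  7 = 3*2 + 1
  2 = 2*1
so gcd(23, 7) = 1.
gcd(1, 8) = 1.

1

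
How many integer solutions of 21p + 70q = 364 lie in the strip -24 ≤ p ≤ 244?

gcd(70, 21) = 7.
By Bézout, 21×(-3) + 70×(1) = 7.
Particular solution: (4, 4).
General solution: p = 4 + 10t, q = 4 - 3t for integer t.
-24 ≤ 4 + 10t ≤ 244 gives t ∈ [-2, 24], which is 27 values.

27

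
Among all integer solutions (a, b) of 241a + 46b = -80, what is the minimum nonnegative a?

22

gcd(241, 46) = 1.
1 divides -80, so solutions exist.
By Bézout, 241*(21) + 46*(-110) = 1.
Scale by -80/1 = -80: (a₀, b₀) = (-1680, 8800).
General solution: a = -1680 + 46t, b = 8800 - 241t for integer t.
a ≥ 0: smallest is -1680 mod 46 = 22 (at t = 37), with b = -117.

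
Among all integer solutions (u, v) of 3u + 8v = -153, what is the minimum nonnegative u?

5

gcd(8, 3) = 1.
1 divides -153, so solutions exist.
By Bézout, 3·(3) + 8·(-1) = 1.
Scale by -153/1 = -153: (u₀, v₀) = (-459, 153).
General solution: u = -459 + 8t, v = 153 - 3t for integer t.
u ≥ 0: smallest is -459 mod 8 = 5 (at t = 58), with v = -21.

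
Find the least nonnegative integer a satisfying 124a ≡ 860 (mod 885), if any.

635

gcd(885, 124):
  885 = 7·124 + 17
  124 = 7·17 + 5
  17 = 3·5 + 2
  5 = 2·2 + 1
  2 = 2·1
so gcd(885, 124) = 1.
1 divides 860, so solutions exist.
Back-substitute for Bézout coefficients:
  1 = 5 - 2·2
  ... = 124·(364) + 885·(-51)
So 124·(364) ≡ 1 (mod 885); multiply by 860: a ≡ 313040 (mod 885).
Smallest nonnegative: a = 313040 mod 885 = 635.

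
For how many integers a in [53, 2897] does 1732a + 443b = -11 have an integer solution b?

6

gcd(1732, 443):
  1732 = 3·443 + 403
  443 = 1·403 + 40
  403 = 10·40 + 3
  40 = 13·3 + 1
  3 = 3·1
so gcd(1732, 443) = 1.
Back-substitute for Bézout coefficients:
  1 = 40 - 13·3
  ... = 1732·(-144) + 443·(563)
Scale by -11: particular solution (1584, -6193); reduce a mod 443: (255, -997).
General solution: a = 255 + 443t, b = -997 - 1732t for integer t.
53 ≤ 255 + 443t ≤ 2897 gives t ∈ [0, 5], which is 6 values.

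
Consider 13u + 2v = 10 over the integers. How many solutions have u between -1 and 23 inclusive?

12

gcd(13, 2):
  13 = 6×2 + 1
  2 = 2×1
so gcd(13, 2) = 1.
Back-substitute for Bézout coefficients:
  1 = 13 - 6×2
  ... = 13×(1) + 2×(-6)
Scale by 10: particular solution (10, -60); reduce u mod 2: (0, 5).
General solution: u = 0 + 2t, v = 5 - 13t for integer t.
-1 ≤ 0 + 2t ≤ 23 gives t ∈ [0, 11], which is 12 values.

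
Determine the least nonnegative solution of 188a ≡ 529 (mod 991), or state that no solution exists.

gcd(991, 188) = 1.
1 divides 529, so solutions exist.
By Bézout, 188×(-311) + 991×(59) = 1.
So 188×(-311) ≡ 1 (mod 991); multiply by 529: a ≡ -164519 (mod 991).
Smallest nonnegative: a = -164519 mod 991 = 978.

978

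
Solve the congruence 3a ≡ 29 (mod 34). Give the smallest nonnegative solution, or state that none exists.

21

gcd(34, 3) = 1.
1 divides 29, so solutions exist.
By Bézout, 3·(-11) + 34·(1) = 1.
So 3·(-11) ≡ 1 (mod 34); multiply by 29: a ≡ -319 (mod 34).
Smallest nonnegative: a = -319 mod 34 = 21.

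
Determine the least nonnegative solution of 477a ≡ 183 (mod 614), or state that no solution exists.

39

gcd(614, 477):
  614 = 1·477 + 137
  477 = 3·137 + 66
  137 = 2·66 + 5
  66 = 13·5 + 1
  5 = 5·1
so gcd(614, 477) = 1.
1 divides 183, so solutions exist.
Back-substitute for Bézout coefficients:
  1 = 66 - 13·5
  ... = 477·(121) + 614·(-94)
So 477·(121) ≡ 1 (mod 614); multiply by 183: a ≡ 22143 (mod 614).
Smallest nonnegative: a = 22143 mod 614 = 39.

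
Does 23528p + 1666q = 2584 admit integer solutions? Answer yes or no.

gcd(23528, 1666) = 34.
34 divides 2584, so integer solutions exist.

yes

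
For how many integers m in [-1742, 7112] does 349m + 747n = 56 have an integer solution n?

gcd(747, 349) = 1  (747 = 2·349 + 49, 349 = 7·49 + 6, 49 = 8·6 + 1, 6 = 6·1).
Back-substituting, 349·(-122) + 747·(57) = 1.
Scale by 56: particular solution (-6832, 3192); reduce m mod 747: (638, -298).
General solution: m = 638 + 747t, n = -298 - 349t for integer t.
-1742 ≤ 638 + 747t ≤ 7112 gives t ∈ [-3, 8], which is 12 values.

12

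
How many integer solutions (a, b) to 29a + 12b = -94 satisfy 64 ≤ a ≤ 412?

gcd(29, 12) = 1.
By Bézout, 29*(5) + 12*(-12) = 1.
Particular solution: (10, -32).
General solution: a = 10 + 12t, b = -32 - 29t for integer t.
64 ≤ 10 + 12t ≤ 412 gives t ∈ [5, 33], which is 29 values.

29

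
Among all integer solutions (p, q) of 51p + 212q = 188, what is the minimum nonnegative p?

gcd(212, 51) = 1  (212 = 4*51 + 8, 51 = 6*8 + 3, 8 = 2*3 + 2, 3 = 1*2 + 1, 2 = 2*1).
1 divides 188, so solutions exist.
Back-substituting, 51*(79) + 212*(-19) = 1.
Scale by 188/1 = 188: (p₀, q₀) = (14852, -3572).
General solution: p = 14852 + 212t, q = -3572 - 51t for integer t.
p ≥ 0: smallest is 14852 mod 212 = 12 (at t = -70), with q = -2.

12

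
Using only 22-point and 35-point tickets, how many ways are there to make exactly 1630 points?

2

Need nonnegative integers with 22j + 35k = 1630.
gcd(22, 35) = 1, and 22·(8) + 35·(-5) = 1.
So (j₀, k₀) = (13040, -8150); general j = 13040 + 35t, k = -8150 - 22t.
j ≥ 0 ⇒ t ≥ -372; k ≥ 0 ⇒ t ≤ -371. That's 2 values of t.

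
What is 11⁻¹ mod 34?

gcd(34, 11) = 1  (34 = 3·11 + 1, 11 = 11·1).
Back-substituting, 11·(-3) + 34·(1) = 1.
So 11·-3 ≡ 1 (mod 34), and -3 mod 34 = 31.

31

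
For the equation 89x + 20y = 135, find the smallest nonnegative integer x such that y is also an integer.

gcd(89, 20):
  89 = 4×20 + 9
  20 = 2×9 + 2
  9 = 4×2 + 1
  2 = 2×1
so gcd(89, 20) = 1.
1 divides 135, so solutions exist.
Back-substitute for Bézout coefficients:
  1 = 9 - 4×2
  ... = 89×(9) + 20×(-40)
Scale by 135/1 = 135: (x₀, y₀) = (1215, -5400).
General solution: x = 1215 + 20t, y = -5400 - 89t for integer t.
x ≥ 0: smallest is 1215 mod 20 = 15 (at t = -60), with y = -60.

15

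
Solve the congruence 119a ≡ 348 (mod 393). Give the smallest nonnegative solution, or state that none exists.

102

gcd(393, 119) = 1  (393 = 3*119 + 36, 119 = 3*36 + 11, 36 = 3*11 + 3, 11 = 3*3 + 2, 3 = 1*2 + 1, 2 = 2*1).
1 divides 348, so solutions exist.
Back-substituting, 119*(-142) + 393*(43) = 1.
So 119*(-142) ≡ 1 (mod 393); multiply by 348: a ≡ -49416 (mod 393).
Smallest nonnegative: a = -49416 mod 393 = 102.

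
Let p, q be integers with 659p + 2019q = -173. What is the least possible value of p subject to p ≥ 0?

1118

gcd(2019, 659):
  2019 = 3·659 + 42
  659 = 15·42 + 29
  42 = 1·29 + 13
  29 = 2·13 + 3
  13 = 4·3 + 1
  3 = 3·1
so gcd(2019, 659) = 1.
1 divides -173, so solutions exist.
Back-substitute for Bézout coefficients:
  1 = 13 - 4·3
  ... = 659·(-625) + 2019·(204)
Scale by -173/1 = -173: (p₀, q₀) = (108125, -35292).
General solution: p = 108125 + 2019t, q = -35292 - 659t for integer t.
p ≥ 0: smallest is 108125 mod 2019 = 1118 (at t = -53), with q = -365.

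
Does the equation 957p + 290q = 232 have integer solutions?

yes

gcd(957, 290) = 29  (957 = 3*290 + 87, 290 = 3*87 + 29, 87 = 3*29).
29 divides 232, so integer solutions exist.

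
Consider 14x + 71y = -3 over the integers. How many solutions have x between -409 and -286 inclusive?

gcd(71, 14):
  71 = 5·14 + 1
  14 = 14·1
so gcd(71, 14) = 1.
Back-substitute for Bézout coefficients:
  1 = 71 - 5·14
  ... = 14·(-5) + 71·(1)
Scale by -3: particular solution (15, -3); reduce x mod 71: (15, -3).
General solution: x = 15 + 71t, y = -3 - 14t for integer t.
-409 ≤ 15 + 71t ≤ -286 gives t ∈ [-5, -5], which is 1 value.

1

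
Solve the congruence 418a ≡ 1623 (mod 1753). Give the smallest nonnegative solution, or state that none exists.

gcd(1753, 418):
  1753 = 4·418 + 81
  418 = 5·81 + 13
  81 = 6·13 + 3
  13 = 4·3 + 1
  3 = 3·1
so gcd(1753, 418) = 1.
1 divides 1623, so solutions exist.
Back-substitute for Bézout coefficients:
  1 = 13 - 4·3
  ... = 418·(541) + 1753·(-129)
So 418·(541) ≡ 1 (mod 1753); multiply by 1623: a ≡ 878043 (mod 1753).
Smallest nonnegative: a = 878043 mod 1753 = 1543.

1543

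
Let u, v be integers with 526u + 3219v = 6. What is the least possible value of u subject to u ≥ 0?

gcd(3219, 526):
  3219 = 6*526 + 63
  526 = 8*63 + 22
  63 = 2*22 + 19
  22 = 1*19 + 3
  19 = 6*3 + 1
  3 = 3*1
so gcd(3219, 526) = 1.
1 divides 6, so solutions exist.
Back-substitute for Bézout coefficients:
  1 = 19 - 6*3
  ... = 526*(-1022) + 3219*(167)
Scale by 6/1 = 6: (u₀, v₀) = (-6132, 1002).
General solution: u = -6132 + 3219t, v = 1002 - 526t for integer t.
u ≥ 0: smallest is -6132 mod 3219 = 306 (at t = 2), with v = -50.

306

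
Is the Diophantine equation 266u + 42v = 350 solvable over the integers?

gcd(266, 42):
  266 = 6·42 + 14
  42 = 3·14
so gcd(266, 42) = 14.
14 divides 350, so integer solutions exist.

yes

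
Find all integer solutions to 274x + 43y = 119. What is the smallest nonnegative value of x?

gcd(274, 43) = 1  (274 = 6*43 + 16, 43 = 2*16 + 11, 16 = 1*11 + 5, 11 = 2*5 + 1, 5 = 5*1).
1 divides 119, so solutions exist.
Back-substituting, 274*(-8) + 43*(51) = 1.
Scale by 119/1 = 119: (x₀, y₀) = (-952, 6069).
General solution: x = -952 + 43t, y = 6069 - 274t for integer t.
x ≥ 0: smallest is -952 mod 43 = 37 (at t = 23), with y = -233.

37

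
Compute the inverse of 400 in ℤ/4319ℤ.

gcd(4319, 400) = 1  (4319 = 10×400 + 319, 400 = 1×319 + 81, 319 = 3×81 + 76, 81 = 1×76 + 5, 76 = 15×5 + 1, 5 = 5×1).
Back-substituting, 400×(-853) + 4319×(79) = 1.
So 400×-853 ≡ 1 (mod 4319), and -853 mod 4319 = 3466.

3466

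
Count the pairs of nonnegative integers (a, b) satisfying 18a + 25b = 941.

2

gcd(25, 18):
  25 = 1·18 + 7
  18 = 2·7 + 4
  7 = 1·4 + 3
  4 = 1·3 + 1
  3 = 3·1
so gcd(25, 18) = 1.
Back-substitute for Bézout coefficients:
  1 = 4 - 1·3
  ... = 18·(7) + 25·(-5)
Scale by 941: one solution is (6587, -4705). Reduce a mod 25: (12, 29).
General: a = 12 + 25t, b = 29 - 18t.
a ≥ 0 ⇒ t ≥ 0; b ≥ 0 ⇒ t ≤ 1. So t ∈ [0, 1]: 2 solutions.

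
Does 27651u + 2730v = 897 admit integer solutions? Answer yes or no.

gcd(27651, 2730) = 39  (27651 = 10×2730 + 351, 2730 = 7×351 + 273, 351 = 1×273 + 78, 273 = 3×78 + 39, 78 = 2×39).
39 divides 897, so integer solutions exist.

yes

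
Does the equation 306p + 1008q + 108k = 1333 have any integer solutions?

no

gcd(1008, 306):
  1008 = 3·306 + 90
  306 = 3·90 + 36
  90 = 2·36 + 18
  36 = 2·18
so gcd(1008, 306) = 18.
gcd(18, 108) = 18.
18 does not divide 1333 (remainder 1), so no integer solutions.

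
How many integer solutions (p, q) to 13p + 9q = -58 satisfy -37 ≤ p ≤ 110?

17

gcd(13, 9):
  13 = 1*9 + 4
  9 = 2*4 + 1
  4 = 4*1
so gcd(13, 9) = 1.
Back-substitute for Bézout coefficients:
  1 = 9 - 2*4
  ... = 13*(-2) + 9*(3)
Scale by -58: particular solution (116, -174); reduce p mod 9: (8, -18).
General solution: p = 8 + 9t, q = -18 - 13t for integer t.
-37 ≤ 8 + 9t ≤ 110 gives t ∈ [-5, 11], which is 17 values.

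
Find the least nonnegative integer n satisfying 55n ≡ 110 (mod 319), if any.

gcd(319, 55) = 11  (319 = 5·55 + 44, 55 = 1·44 + 11, 44 = 4·11).
11 divides 110, so solutions exist.
Back-substituting, 55·(6) + 319·(-1) = 11.
So 55·(6) ≡ 11 (mod 319); multiply by 10: n ≡ 60 (mod 29).
Smallest nonnegative: n = 60 mod 29 = 2.

2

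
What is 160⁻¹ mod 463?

gcd(463, 160):
  463 = 2·160 + 143
  160 = 1·143 + 17
  143 = 8·17 + 7
  17 = 2·7 + 3
  7 = 2·3 + 1
  3 = 3·1
so gcd(463, 160) = 1.
Back-substitute for Bézout coefficients:
  1 = 7 - 2·3
  ... = 160·(-136) + 463·(47)
So 160·-136 ≡ 1 (mod 463), and -136 mod 463 = 327.

327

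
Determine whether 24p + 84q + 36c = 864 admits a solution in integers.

gcd(84, 24):
  84 = 3·24 + 12
  24 = 2·12
so gcd(84, 24) = 12.
gcd(12, 36) = 12.
12 divides 864, so integer solutions exist.

yes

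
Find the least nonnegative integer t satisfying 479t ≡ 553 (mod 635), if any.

432

gcd(635, 479) = 1.
1 divides 553, so solutions exist.
By Bézout, 479×(289) + 635×(-218) = 1.
So 479×(289) ≡ 1 (mod 635); multiply by 553: t ≡ 159817 (mod 635).
Smallest nonnegative: t = 159817 mod 635 = 432.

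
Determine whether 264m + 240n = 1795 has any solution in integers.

gcd(264, 240) = 24  (264 = 1×240 + 24, 240 = 10×24).
24 does not divide 1795 (remainder 19), so no integer solutions.

no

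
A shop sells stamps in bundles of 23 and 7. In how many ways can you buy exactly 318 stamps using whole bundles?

2

Need nonnegative integers with 23j + 7k = 318.
gcd(23, 7) = 1, and 23·(-3) + 7·(10) = 1.
So (j₀, k₀) = (-954, 3180); general j = -954 + 7t, k = 3180 - 23t.
j ≥ 0 ⇒ t ≥ 137; k ≥ 0 ⇒ t ≤ 138. That's 2 values of t.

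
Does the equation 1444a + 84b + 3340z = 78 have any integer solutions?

no

gcd(1444, 84) = 4  (1444 = 17·84 + 16, 84 = 5·16 + 4, 16 = 4·4).
gcd(4, 3340) = 4.
4 does not divide 78 (remainder 2), so no integer solutions.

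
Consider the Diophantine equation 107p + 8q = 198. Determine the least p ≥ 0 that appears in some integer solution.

2

gcd(107, 8) = 1.
1 divides 198, so solutions exist.
By Bézout, 107·(3) + 8·(-40) = 1.
Scale by 198/1 = 198: (p₀, q₀) = (594, -7920).
General solution: p = 594 + 8t, q = -7920 - 107t for integer t.
p ≥ 0: smallest is 594 mod 8 = 2 (at t = -74), with q = -2.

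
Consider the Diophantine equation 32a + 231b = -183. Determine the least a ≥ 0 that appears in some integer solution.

gcd(231, 32):
  231 = 7*32 + 7
  32 = 4*7 + 4
  7 = 1*4 + 3
  4 = 1*3 + 1
  3 = 3*1
so gcd(231, 32) = 1.
1 divides -183, so solutions exist.
Back-substitute for Bézout coefficients:
  1 = 4 - 1*3
  ... = 32*(65) + 231*(-9)
Scale by -183/1 = -183: (a₀, b₀) = (-11895, 1647).
General solution: a = -11895 + 231t, b = 1647 - 32t for integer t.
a ≥ 0: smallest is -11895 mod 231 = 117 (at t = 52), with b = -17.

117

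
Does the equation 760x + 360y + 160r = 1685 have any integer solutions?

no

gcd(760, 360) = 40.
gcd(40, 160) = 40.
40 does not divide 1685 (remainder 5), so no integer solutions.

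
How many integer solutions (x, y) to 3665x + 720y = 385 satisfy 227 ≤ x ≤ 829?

gcd(3665, 720) = 5  (3665 = 5·720 + 65, 720 = 11·65 + 5, 65 = 13·5).
Back-substituting, 3665·(-11) + 720·(56) = 5.
Scale by 77: particular solution (-847, 4312); reduce x mod 144: (17, -86).
General solution: x = 17 + 144t, y = -86 - 733t for integer t.
227 ≤ 17 + 144t ≤ 829 gives t ∈ [2, 5], which is 4 values.

4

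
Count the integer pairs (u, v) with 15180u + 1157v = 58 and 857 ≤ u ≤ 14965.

gcd(15180, 1157):
  15180 = 13×1157 + 139
  1157 = 8×139 + 45
  139 = 3×45 + 4
  45 = 11×4 + 1
  4 = 4×1
so gcd(15180, 1157) = 1.
Back-substitute for Bézout coefficients:
  1 = 45 - 11×4
  ... = 15180×(-283) + 1157×(3713)
Scale by 58: particular solution (-16414, 215354); reduce u mod 1157: (941, -12346).
General solution: u = 941 + 1157t, v = -12346 - 15180t for integer t.
857 ≤ 941 + 1157t ≤ 14965 gives t ∈ [0, 12], which is 13 values.

13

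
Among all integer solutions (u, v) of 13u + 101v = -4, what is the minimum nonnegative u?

gcd(101, 13) = 1.
1 divides -4, so solutions exist.
By Bézout, 13·(-31) + 101·(4) = 1.
Scale by -4/1 = -4: (u₀, v₀) = (124, -16).
General solution: u = 124 + 101t, v = -16 - 13t for integer t.
u ≥ 0: smallest is 124 mod 101 = 23 (at t = -1), with v = -3.

23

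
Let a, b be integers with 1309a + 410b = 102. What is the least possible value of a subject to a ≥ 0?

48

gcd(1309, 410) = 1.
1 divides 102, so solutions exist.
By Bézout, 1309·(109) + 410·(-348) = 1.
Scale by 102/1 = 102: (a₀, b₀) = (11118, -35496).
General solution: a = 11118 + 410t, b = -35496 - 1309t for integer t.
a ≥ 0: smallest is 11118 mod 410 = 48 (at t = -27), with b = -153.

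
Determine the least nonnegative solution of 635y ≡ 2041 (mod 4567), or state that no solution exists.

2391

gcd(4567, 635) = 1.
1 divides 2041, so solutions exist.
By Bézout, 635·(-1460) + 4567·(203) = 1.
So 635·(-1460) ≡ 1 (mod 4567); multiply by 2041: y ≡ -2979860 (mod 4567).
Smallest nonnegative: y = -2979860 mod 4567 = 2391.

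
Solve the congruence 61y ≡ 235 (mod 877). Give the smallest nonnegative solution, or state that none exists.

162

gcd(877, 61) = 1  (877 = 14*61 + 23, 61 = 2*23 + 15, 23 = 1*15 + 8, 15 = 1*8 + 7, 8 = 1*7 + 1, 7 = 7*1).
1 divides 235, so solutions exist.
Back-substituting, 61*(-115) + 877*(8) = 1.
So 61*(-115) ≡ 1 (mod 877); multiply by 235: y ≡ -27025 (mod 877).
Smallest nonnegative: y = -27025 mod 877 = 162.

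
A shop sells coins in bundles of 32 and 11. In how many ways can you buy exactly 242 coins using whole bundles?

Need nonnegative integers with 32j + 11k = 242.
gcd(32, 11) = 1, and 32·(-1) + 11·(3) = 1.
So (j₀, k₀) = (-242, 726); general j = -242 + 11t, k = 726 - 32t.
j ≥ 0 ⇒ t ≥ 22; k ≥ 0 ⇒ t ≤ 22. That's 1 value of t.

1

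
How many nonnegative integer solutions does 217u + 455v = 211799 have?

15

gcd(455, 217) = 7  (455 = 2×217 + 21, 217 = 10×21 + 7, 21 = 3×7).
Back-substituting, 217×(21) + 455×(-10) = 7.
Scale by 30257: one solution is (635397, -302570). Reduce u mod 65: (22, 455).
General: u = 22 + 65t, v = 455 - 31t.
u ≥ 0 ⇒ t ≥ 0; v ≥ 0 ⇒ t ≤ 14. So t ∈ [0, 14]: 15 solutions.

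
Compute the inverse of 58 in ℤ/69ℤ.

25

gcd(69, 58):
  69 = 1×58 + 11
  58 = 5×11 + 3
  11 = 3×3 + 2
  3 = 1×2 + 1
  2 = 2×1
so gcd(69, 58) = 1.
Back-substitute for Bézout coefficients:
  1 = 3 - 1×2
  ... = 58×(25) + 69×(-21)
So 58×25 ≡ 1 (mod 69), and 25 mod 69 = 25.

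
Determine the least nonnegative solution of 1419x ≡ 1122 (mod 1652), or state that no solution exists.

846

gcd(1652, 1419) = 1.
1 divides 1122, so solutions exist.
By Bézout, 1419*(787) + 1652*(-676) = 1.
So 1419*(787) ≡ 1 (mod 1652); multiply by 1122: x ≡ 883014 (mod 1652).
Smallest nonnegative: x = 883014 mod 1652 = 846.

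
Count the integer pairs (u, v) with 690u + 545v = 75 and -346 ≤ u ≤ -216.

2

gcd(690, 545) = 5.
By Bézout, 690*(-15) + 545*(19) = 5.
Particular solution: (102, -129).
General solution: u = 102 + 109t, v = -129 - 138t for integer t.
-346 ≤ 102 + 109t ≤ -216 gives t ∈ [-4, -3], which is 2 values.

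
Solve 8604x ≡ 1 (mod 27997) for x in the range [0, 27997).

gcd(27997, 8604):
  27997 = 3×8604 + 2185
  8604 = 3×2185 + 2049
  2185 = 1×2049 + 136
  2049 = 15×136 + 9
  136 = 15×9 + 1
  9 = 9×1
so gcd(27997, 8604) = 1.
Back-substitute for Bézout coefficients:
  1 = 136 - 15×9
  ... = 8604×(-3088) + 27997×(949)
So 8604×-3088 ≡ 1 (mod 27997), and -3088 mod 27997 = 24909.

24909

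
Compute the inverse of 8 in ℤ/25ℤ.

gcd(25, 8):
  25 = 3×8 + 1
  8 = 8×1
so gcd(25, 8) = 1.
Back-substitute for Bézout coefficients:
  1 = 25 - 3×8
  ... = 8×(-3) + 25×(1)
So 8×-3 ≡ 1 (mod 25), and -3 mod 25 = 22.

22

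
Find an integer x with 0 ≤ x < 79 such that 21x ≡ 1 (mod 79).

gcd(79, 21) = 1  (79 = 3*21 + 16, 21 = 1*16 + 5, 16 = 3*5 + 1, 5 = 5*1).
Back-substituting, 21*(-15) + 79*(4) = 1.
So 21*-15 ≡ 1 (mod 79), and -15 mod 79 = 64.

64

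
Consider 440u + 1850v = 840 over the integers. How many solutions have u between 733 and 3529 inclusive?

15

gcd(1850, 440) = 10  (1850 = 4*440 + 90, 440 = 4*90 + 80, 90 = 1*80 + 10, 80 = 8*10).
Back-substituting, 440*(-21) + 1850*(5) = 10.
Scale by 84: particular solution (-1764, 420); reduce u mod 185: (86, -20).
General solution: u = 86 + 185t, v = -20 - 44t for integer t.
733 ≤ 86 + 185t ≤ 3529 gives t ∈ [4, 18], which is 15 values.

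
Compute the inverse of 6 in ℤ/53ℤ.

9

gcd(53, 6):
  53 = 8×6 + 5
  6 = 1×5 + 1
  5 = 5×1
so gcd(53, 6) = 1.
Back-substitute for Bézout coefficients:
  1 = 6 - 1×5
  ... = 6×(9) + 53×(-1)
So 6×9 ≡ 1 (mod 53), and 9 mod 53 = 9.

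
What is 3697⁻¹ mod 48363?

gcd(48363, 3697):
  48363 = 13·3697 + 302
  3697 = 12·302 + 73
  302 = 4·73 + 10
  73 = 7·10 + 3
  10 = 3·3 + 1
  3 = 3·1
so gcd(48363, 3697) = 1.
Back-substitute for Bézout coefficients:
  1 = 10 - 3·3
  ... = 3697·(-14573) + 48363·(1114)
So 3697·-14573 ≡ 1 (mod 48363), and -14573 mod 48363 = 33790.

33790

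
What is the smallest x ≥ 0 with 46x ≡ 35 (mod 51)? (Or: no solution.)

44

gcd(51, 46) = 1.
1 divides 35, so solutions exist.
By Bézout, 46*(10) + 51*(-9) = 1.
So 46*(10) ≡ 1 (mod 51); multiply by 35: x ≡ 350 (mod 51).
Smallest nonnegative: x = 350 mod 51 = 44.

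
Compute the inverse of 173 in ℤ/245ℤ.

17

gcd(245, 173) = 1  (245 = 1·173 + 72, 173 = 2·72 + 29, 72 = 2·29 + 14, 29 = 2·14 + 1, 14 = 14·1).
Back-substituting, 173·(17) + 245·(-12) = 1.
So 173·17 ≡ 1 (mod 245), and 17 mod 245 = 17.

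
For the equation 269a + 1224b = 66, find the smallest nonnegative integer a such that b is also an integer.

114

gcd(1224, 269) = 1  (1224 = 4*269 + 148, 269 = 1*148 + 121, 148 = 1*121 + 27, 121 = 4*27 + 13, 27 = 2*13 + 1, 13 = 13*1).
1 divides 66, so solutions exist.
Back-substituting, 269*(-91) + 1224*(20) = 1.
Scale by 66/1 = 66: (a₀, b₀) = (-6006, 1320).
General solution: a = -6006 + 1224t, b = 1320 - 269t for integer t.
a ≥ 0: smallest is -6006 mod 1224 = 114 (at t = 5), with b = -25.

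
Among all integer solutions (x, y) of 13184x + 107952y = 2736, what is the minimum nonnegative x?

gcd(107952, 13184) = 16.
16 divides 2736, so solutions exist.
By Bézout, 13184×(827) + 107952×(-101) = 16.
Scale by 2736/16 = 171: (x₀, y₀) = (141417, -17271).
General solution: x = 141417 + 6747t, y = -17271 - 824t for integer t.
x ≥ 0: smallest is 141417 mod 6747 = 6477 (at t = -20), with y = -791.

6477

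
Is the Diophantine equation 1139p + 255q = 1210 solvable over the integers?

gcd(1139, 255) = 17.
17 does not divide 1210 (remainder 3), so no integer solutions.

no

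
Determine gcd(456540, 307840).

20

gcd(456540, 307840):
  456540 = 1×307840 + 148700
  307840 = 2×148700 + 10440
  148700 = 14×10440 + 2540
  10440 = 4×2540 + 280
  2540 = 9×280 + 20
  280 = 14×20
so gcd(456540, 307840) = 20.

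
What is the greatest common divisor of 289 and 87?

1

gcd(289, 87):
  289 = 3×87 + 28
  87 = 3×28 + 3
  28 = 9×3 + 1
  3 = 3×1
so gcd(289, 87) = 1.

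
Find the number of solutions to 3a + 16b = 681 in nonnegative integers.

15

gcd(16, 3) = 1.
By Bézout, 3·(-5) + 16·(1) = 1.
One solution: (3, 42).
General: a = 3 + 16t, b = 42 - 3t.
a ≥ 0 ⇒ t ≥ 0; b ≥ 0 ⇒ t ≤ 14. So t ∈ [0, 14]: 15 solutions.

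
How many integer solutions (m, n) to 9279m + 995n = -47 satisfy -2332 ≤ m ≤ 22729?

25

gcd(9279, 995) = 1  (9279 = 9×995 + 324, 995 = 3×324 + 23, 324 = 14×23 + 2, 23 = 11×2 + 1, 2 = 2×1).
Back-substituting, 9279×(-476) + 995×(4439) = 1.
Scale by -47: particular solution (22372, -208633); reduce m mod 995: (482, -4495).
General solution: m = 482 + 995t, n = -4495 - 9279t for integer t.
-2332 ≤ 482 + 995t ≤ 22729 gives t ∈ [-2, 22], which is 25 values.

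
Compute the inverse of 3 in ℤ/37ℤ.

gcd(37, 3) = 1.
By Bézout, 3×(-12) + 37×(1) = 1.
So 3×-12 ≡ 1 (mod 37), and -12 mod 37 = 25.

25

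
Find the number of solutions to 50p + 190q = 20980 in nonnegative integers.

gcd(190, 50):
  190 = 3·50 + 40
  50 = 1·40 + 10
  40 = 4·10
so gcd(190, 50) = 10.
Back-substitute for Bézout coefficients:
  10 = 50 - 1·40
  ... = 50·(4) + 190·(-1)
Scale by 2098: one solution is (8392, -2098). Reduce p mod 19: (13, 107).
General: p = 13 + 19t, q = 107 - 5t.
p ≥ 0 ⇒ t ≥ 0; q ≥ 0 ⇒ t ≤ 21. So t ∈ [0, 21]: 22 solutions.

22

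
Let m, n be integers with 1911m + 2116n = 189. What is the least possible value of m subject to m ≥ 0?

1279

gcd(2116, 1911) = 1  (2116 = 1×1911 + 205, 1911 = 9×205 + 66, 205 = 3×66 + 7, 66 = 9×7 + 3, 7 = 2×3 + 1, 3 = 3×1).
1 divides 189, so solutions exist.
Back-substituting, 1911×(-609) + 2116×(550) = 1.
Scale by 189/1 = 189: (m₀, n₀) = (-115101, 103950).
General solution: m = -115101 + 2116t, n = 103950 - 1911t for integer t.
m ≥ 0: smallest is -115101 mod 2116 = 1279 (at t = 55), with n = -1155.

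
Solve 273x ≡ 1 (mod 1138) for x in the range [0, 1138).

gcd(1138, 273):
  1138 = 4×273 + 46
  273 = 5×46 + 43
  46 = 1×43 + 3
  43 = 14×3 + 1
  3 = 3×1
so gcd(1138, 273) = 1.
Back-substitute for Bézout coefficients:
  1 = 43 - 14×3
  ... = 273×(371) + 1138×(-89)
So 273×371 ≡ 1 (mod 1138), and 371 mod 1138 = 371.

371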